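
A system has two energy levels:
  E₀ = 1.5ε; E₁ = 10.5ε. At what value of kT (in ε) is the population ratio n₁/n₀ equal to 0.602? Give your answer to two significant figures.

18 ε

n₁/n₀ = exp[−(E₁−E₀)/kT] = 0.602.
⇒ (E₁−E₀)/kT = ln(1/0.602) = ln(1.661) = 0.5074.
kT = 9.0ε / 0.5074 = 18 ε.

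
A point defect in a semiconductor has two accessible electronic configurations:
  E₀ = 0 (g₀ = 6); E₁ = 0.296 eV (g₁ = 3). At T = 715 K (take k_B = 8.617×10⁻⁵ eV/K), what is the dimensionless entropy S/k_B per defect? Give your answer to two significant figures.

1.8

k_BT = 8.617×10⁻⁵ × 715 K = 0.06161 eV.
Eᵢ/kT = 0, 4.804.
Z = Σ gᵢe^(−Eᵢ/kT) = 6·e^(−0) + 3·e^(−4.804) = 6.000 + 0.02459 = 6.025.
⟨E⟩ = Σ EᵢPᵢ = 0.001208 eV.
S/k_B = ln Z + ⟨E⟩/kT = ln(6.025) + 0.001208/0.06161 = 1.796 + 0.01961 = 1.8.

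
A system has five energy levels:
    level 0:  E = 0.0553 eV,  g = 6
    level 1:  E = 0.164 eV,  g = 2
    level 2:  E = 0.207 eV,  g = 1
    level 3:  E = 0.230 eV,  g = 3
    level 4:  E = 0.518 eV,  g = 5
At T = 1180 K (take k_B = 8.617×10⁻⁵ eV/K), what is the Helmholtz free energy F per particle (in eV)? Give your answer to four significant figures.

k_BT = 8.617×10⁻⁵ × 1180 K = 0.101681 eV.
Eᵢ/kT = 0.543858, 1.61289, 2.03578, 2.26198, 5.09436.
Z = Σ gᵢe^(−Eᵢ/kT) = 6·e^(−0.543858) + 2·e^(−1.61289) + 1·e^(−2.03578) + 3·e^(−2.26198) + 5·e^(−5.09436) = 3.48303 + 0.398622 + 0.130579 + 0.312432 + 0.0306561 = 4.35532.
F = −kT ln Z = −0.101681 × ln(4.35532) = −0.101681 × 1.47140 = -0.1496 eV.

-0.1496 eV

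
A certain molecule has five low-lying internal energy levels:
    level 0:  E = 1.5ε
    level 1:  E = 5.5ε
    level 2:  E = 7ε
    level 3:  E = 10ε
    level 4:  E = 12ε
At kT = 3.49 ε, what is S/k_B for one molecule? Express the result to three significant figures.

Eᵢ/kT = 0.42980, 1.5759, 2.0057, 2.8653, 3.4384.
Z = Σ e^(−Eᵢ/kT) = e^(−0.42980) + e^(−1.5759) + e^(−2.0057) + e^(−2.8653) + e^(−3.4384) = 0.65064 + 0.20682 + 0.13457 + 0.056966 + 0.032116 = 1.0811.
⟨E⟩ = Σ EᵢPᵢ = 3.7097 ε.
S/k_B = ln Z + ⟨E⟩/kT = ln(1.0811) + 3.7097/3.49 = 0.077979 + 1.0630 = 1.14.

1.14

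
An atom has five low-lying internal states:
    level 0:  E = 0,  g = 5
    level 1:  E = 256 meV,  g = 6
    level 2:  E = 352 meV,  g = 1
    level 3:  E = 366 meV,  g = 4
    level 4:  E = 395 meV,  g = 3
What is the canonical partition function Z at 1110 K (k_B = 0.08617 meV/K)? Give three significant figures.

k_BT = 0.08617 × 1110 K = 95.649 meV.
Eᵢ/kT = 0, 2.6765, 3.6801, 3.8265, 4.1297.
Z = Σ gᵢe^(−Eᵢ/kT) = 5·e^(−0) + 6·e^(−2.6765) + 1·e^(−3.6801) + 4·e^(−3.8265) + 3·e^(−4.1297) = 5.0000 + 0.41282 + 0.025220 + 0.087143 + 0.048263 = 5.5734.

Z = 5.57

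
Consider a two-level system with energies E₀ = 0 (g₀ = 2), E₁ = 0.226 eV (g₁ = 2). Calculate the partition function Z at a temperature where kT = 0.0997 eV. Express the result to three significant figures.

Eᵢ/kT = 0, 2.2668.
Z = Σ gᵢe^(−Eᵢ/kT) = 2·e^(−0) + 2·e^(−2.2668) = 2.0000 + 0.20729 = 2.2073.

Z = 2.21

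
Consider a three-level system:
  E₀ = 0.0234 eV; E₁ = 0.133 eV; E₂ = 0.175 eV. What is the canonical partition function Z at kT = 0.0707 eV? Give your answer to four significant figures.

Z = 0.9548

Eᵢ/kT = 0.330976, 1.88119, 2.47525.
Z = Σ e^(−Eᵢ/kT) = e^(−0.330976) + e^(−1.88119) + e^(−2.47525) = 0.718222 + 0.152409 + 0.0841420 = 0.954773.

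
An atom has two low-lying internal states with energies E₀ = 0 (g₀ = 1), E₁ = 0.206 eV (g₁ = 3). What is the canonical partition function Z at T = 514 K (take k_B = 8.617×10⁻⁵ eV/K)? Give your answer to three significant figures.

Z = 1.03

k_BT = 8.617×10⁻⁵ × 514 K = 0.044291 eV.
Eᵢ/kT = 0, 4.6511.
Z = Σ gᵢe^(−Eᵢ/kT) = 1·e^(−0) + 3·e^(−4.6511) = 1.0000 + 0.028653 = 1.0287.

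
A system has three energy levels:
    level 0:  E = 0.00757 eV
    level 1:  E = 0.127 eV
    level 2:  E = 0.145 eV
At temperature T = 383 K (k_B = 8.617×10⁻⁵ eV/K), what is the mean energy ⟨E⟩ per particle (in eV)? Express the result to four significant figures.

k_BT = 8.617×10⁻⁵ × 383 K = 0.0330031 eV.
Eᵢ/kT = 0.229372, 3.84812, 4.39353.
Z = Σ e^(−Eᵢ/kT) = e^(−0.229372) + e^(−3.84812) + e^(−4.39353) = 0.795033 + 0.0213198 + 0.0123570 = 0.828710.
⟨E⟩ = Σ Eᵢ e^(−Eᵢ/kT) / Z = (0.00757·0.795033 + 0.127·0.0213198 + 0.145·0.0123570) / 0.828710 = 0.01269 eV.

0.01269 eV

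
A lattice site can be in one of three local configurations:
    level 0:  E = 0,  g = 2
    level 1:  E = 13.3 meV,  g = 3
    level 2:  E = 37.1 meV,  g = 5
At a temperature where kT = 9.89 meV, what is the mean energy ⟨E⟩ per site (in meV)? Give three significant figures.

Eᵢ/kT = 0, 1.3448, 3.7513.
Z = Σ gᵢe^(−Eᵢ/kT) = 2·e^(−0) + 3·e^(−1.3448) + 5·e^(−3.7513) = 2.0000 + 0.78178 + 0.11744 = 2.8992.
⟨E⟩ = Σ Eᵢ gᵢe^(−Eᵢ/kT) / Z = (0·2.0000 + 13.3·0.78178 + 37.1·0.11744) / 2.8992 = 5.09 meV.

5.09 meV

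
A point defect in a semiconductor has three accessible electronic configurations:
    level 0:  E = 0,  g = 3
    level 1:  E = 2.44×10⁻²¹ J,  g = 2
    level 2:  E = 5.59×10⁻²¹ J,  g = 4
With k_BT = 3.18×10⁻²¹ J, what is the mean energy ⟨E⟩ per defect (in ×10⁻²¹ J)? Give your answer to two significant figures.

1.3 ×10⁻²¹ J

Eᵢ/kT = 0, 0.7673, 1.758.
Z = Σ gᵢe^(−Eᵢ/kT) = 3·e^(−0) + 2·e^(−0.7673) + 4·e^(−1.758) = 3.000 + 0.9285 + 0.6896 = 4.618.
⟨E⟩ = Σ Eᵢ gᵢe^(−Eᵢ/kT) / Z = (0·3.000 + 2.44·0.9285 + 5.59·0.6896) / 4.618 = 1.3 ×10⁻²¹ J.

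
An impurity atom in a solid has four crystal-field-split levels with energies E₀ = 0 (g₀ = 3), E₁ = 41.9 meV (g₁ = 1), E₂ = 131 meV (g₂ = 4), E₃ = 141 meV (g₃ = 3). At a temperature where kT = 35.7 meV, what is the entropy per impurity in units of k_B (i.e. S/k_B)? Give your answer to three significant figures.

1.52

Eᵢ/kT = 0, 1.1737, 3.6695, 3.9496.
Z = Σ gᵢe^(−Eᵢ/kT) = 3·e^(−0) + 1·e^(−1.1737) + 4·e^(−3.6695) + 3·e^(−3.9496) = 3.0000 + 0.30922 + 0.10196 + 0.057787 = 3.4690.
⟨E⟩ = Σ EᵢPᵢ = 9.9340 meV.
S/k_B = ln Z + ⟨E⟩/kT = ln(3.4690) + 9.9340/35.7 = 1.2439 + 0.27826 = 1.52.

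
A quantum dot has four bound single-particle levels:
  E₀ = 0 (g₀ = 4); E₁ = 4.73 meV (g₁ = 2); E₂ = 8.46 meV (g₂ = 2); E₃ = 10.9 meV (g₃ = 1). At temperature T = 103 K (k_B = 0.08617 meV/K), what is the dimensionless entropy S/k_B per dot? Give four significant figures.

2.106

k_BT = 0.08617 × 103 K = 8.87551 meV.
Eᵢ/kT = 0, 0.532927, 0.953185, 1.22810.
Z = Σ gᵢe^(−Eᵢ/kT) = 4·e^(−0) + 2·e^(−0.532927) + 2·e^(−0.953185) + 1·e^(−1.22810) = 4.00000 + 1.17377 + 0.771022 + 0.292848 = 6.23764.
⟨E⟩ = Σ EᵢPᵢ = 2.44753 meV.
S/k_B = ln Z + ⟨E⟩/kT = ln(6.23764) + 2.44753/8.87551 = 1.83060 + 0.275762 = 2.106.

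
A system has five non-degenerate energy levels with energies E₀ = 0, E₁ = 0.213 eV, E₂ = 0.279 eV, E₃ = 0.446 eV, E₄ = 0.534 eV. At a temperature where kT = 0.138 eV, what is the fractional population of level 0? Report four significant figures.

Eᵢ/kT = 0, 1.54348, 2.02174, 3.23188, 3.86957.
Z = Σ e^(−Eᵢ/kT) = e^(−0) + e^(−1.54348) + e^(−2.02174) + e^(−3.23188) + e^(−3.86957) = 1.00000 + 0.213636 + 0.132425 + 0.0394832 + 0.0208673 = 1.40641.
P₀ = e^(−E₀/kT) / Z = 1.00000/1.40641 = 0.7110.

0.7110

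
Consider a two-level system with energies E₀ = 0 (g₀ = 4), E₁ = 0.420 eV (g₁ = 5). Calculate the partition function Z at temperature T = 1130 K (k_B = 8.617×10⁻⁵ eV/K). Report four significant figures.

k_BT = 8.617×10⁻⁵ × 1130 K = 0.0973721 eV.
Eᵢ/kT = 0, 4.31335.
Z = Σ gᵢe^(−Eᵢ/kT) = 4·e^(−0) + 5·e^(−4.31335) = 4.00000 + 0.0669431 = 4.06694.

Z = 4.067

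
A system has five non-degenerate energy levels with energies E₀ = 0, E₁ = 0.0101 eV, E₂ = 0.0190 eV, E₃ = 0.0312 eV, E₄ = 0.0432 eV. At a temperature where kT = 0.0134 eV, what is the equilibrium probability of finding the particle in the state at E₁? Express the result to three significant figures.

0.254

Eᵢ/kT = 0, 0.75373, 1.4179, 2.3284, 3.2239.
Z = Σ e^(−Eᵢ/kT) = e^(−0) + e^(−0.75373) + e^(−1.4179) + e^(−2.3284) + e^(−3.2239) = 1.0000 + 0.47061 + 0.24222 + 0.097452 + 0.039800 = 1.8501.
P₁ = e^(−E₁/kT) / Z = 0.47061/1.8501 = 0.254.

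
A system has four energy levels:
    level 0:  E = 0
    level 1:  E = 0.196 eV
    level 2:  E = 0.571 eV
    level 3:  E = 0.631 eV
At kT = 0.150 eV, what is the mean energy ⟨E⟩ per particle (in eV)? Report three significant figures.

Eᵢ/kT = 0, 1.3067, 3.8067, 4.2067.
Z = Σ e^(−Eᵢ/kT) = e^(−0) + e^(−1.3067) + e^(−3.8067) + e^(−4.2067) = 1.0000 + 0.27071 + 0.022221 + 0.014895 = 1.3078.
⟨E⟩ = Σ Eᵢ e^(−Eᵢ/kT) / Z = (0·1.0000 + 0.196·0.27071 + 0.571·0.022221 + 0.631·0.014895) / 1.3078 = 0.0575 eV.

0.0575 eV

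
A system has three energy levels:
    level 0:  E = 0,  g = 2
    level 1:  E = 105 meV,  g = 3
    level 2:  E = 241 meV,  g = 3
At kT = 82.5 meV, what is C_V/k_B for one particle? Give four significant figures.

Eᵢ/kT = 0, 1.27273, 2.92121.
Z = Σ gᵢe^(−Eᵢ/kT) = 2·e^(−0) + 3·e^(−1.27273) + 3·e^(−2.92121) = 2.00000 + 0.840198 + 0.161605 = 3.00180.
⟨E⟩ = 42.3638 meV, ⟨E²⟩ = 6212.73 meV².
C_V/k_B = (⟨E²⟩ − ⟨E⟩²)/(kT)² = (6212.73 − 1794.69)/6806.25 = 0.6491.

0.6491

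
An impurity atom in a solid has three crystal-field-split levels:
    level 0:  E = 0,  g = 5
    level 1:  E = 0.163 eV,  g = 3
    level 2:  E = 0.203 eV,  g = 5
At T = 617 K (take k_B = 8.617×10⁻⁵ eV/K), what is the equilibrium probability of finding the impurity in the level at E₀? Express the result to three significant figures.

k_BT = 8.617×10⁻⁵ × 617 K = 0.053167 eV.
Eᵢ/kT = 0, 3.0658, 3.8182.
Z = Σ gᵢe^(−Eᵢ/kT) = 5·e^(−0) + 3·e^(−3.0658) + 5·e^(−3.8182) = 5.0000 + 0.13985 + 0.10984 = 5.2497.
P₀ = g₀ e^(−E₀/kT) / Z = 5.0000/5.2497 = 0.952.

0.952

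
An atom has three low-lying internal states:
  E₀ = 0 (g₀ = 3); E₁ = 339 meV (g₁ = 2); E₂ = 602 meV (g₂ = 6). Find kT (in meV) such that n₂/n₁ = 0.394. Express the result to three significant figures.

130 meV

n₂/n₁ = (g₂/g₁) exp[−(E₂−E₁)/kT] = 0.394.
⇒ (E₂−E₁)/kT = ln((6/2)/0.394) = ln(7.6142) = 2.0300.
kT = 263 meV / 2.0300 = 130 meV.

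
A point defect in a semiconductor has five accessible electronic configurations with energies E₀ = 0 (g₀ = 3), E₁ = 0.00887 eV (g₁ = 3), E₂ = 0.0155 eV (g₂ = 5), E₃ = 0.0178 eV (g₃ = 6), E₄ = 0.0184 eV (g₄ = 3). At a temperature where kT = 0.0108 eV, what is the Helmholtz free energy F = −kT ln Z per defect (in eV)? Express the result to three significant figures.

Eᵢ/kT = 0, 0.82130, 1.4352, 1.6481, 1.7037.
Z = Σ gᵢe^(−Eᵢ/kT) = 3·e^(−0) + 3·e^(−0.82130) + 5·e^(−1.4352) + 6·e^(−1.6481) + 3·e^(−1.7037) = 3.0000 + 1.3196 + 1.1903 + 1.1545 + 0.54603 = 7.2104.
F = −kT ln Z = −0.0108 × ln(7.2104) = −0.0108 × 1.9755 = -0.0213 eV.

-0.0213 eV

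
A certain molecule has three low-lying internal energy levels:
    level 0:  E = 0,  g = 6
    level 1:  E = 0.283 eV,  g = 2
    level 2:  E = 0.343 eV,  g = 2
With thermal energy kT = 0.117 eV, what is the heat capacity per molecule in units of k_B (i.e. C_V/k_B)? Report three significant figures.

0.298

Eᵢ/kT = 0, 2.4188, 2.9316.
Z = Σ gᵢe^(−Eᵢ/kT) = 6·e^(−0) + 2·e^(−2.4188) + 2·e^(−2.9316) = 6.0000 + 0.17806 + 0.10662 = 6.2847.
⟨E⟩ = 0.013837 eV, ⟨E²⟩ = 0.0042650 eV².
C_V/k_B = (⟨E²⟩ − ⟨E⟩²)/(kT)² = (0.0042650 − 0.00019146)/0.013689 = 0.298.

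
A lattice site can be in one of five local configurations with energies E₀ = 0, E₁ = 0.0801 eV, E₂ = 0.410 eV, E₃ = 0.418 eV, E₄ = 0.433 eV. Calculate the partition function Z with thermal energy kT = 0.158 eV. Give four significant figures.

Eᵢ/kT = 0, 0.506962, 2.59494, 2.64557, 2.74051.
Z = Σ e^(−Eᵢ/kT) = e^(−0) + e^(−0.506962) + e^(−2.59494) + e^(−2.64557) + e^(−2.74051) = 1.00000 + 0.602323 + 0.0746504 + 0.0709649 + 0.0645374 = 1.81248.

Z = 1.812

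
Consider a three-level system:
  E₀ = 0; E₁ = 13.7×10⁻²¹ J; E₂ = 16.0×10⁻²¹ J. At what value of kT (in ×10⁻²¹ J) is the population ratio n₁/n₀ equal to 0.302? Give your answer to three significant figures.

n₁/n₀ = exp[−(E₁−E₀)/kT] = 0.302.
⇒ (E₁−E₀)/kT = ln(1/0.302) = ln(3.3113) = 1.1973.
kT = 13.7 ×10⁻²¹ J / 1.1973 = 11.4 ×10⁻²¹ J.

11.4 ×10⁻²¹ J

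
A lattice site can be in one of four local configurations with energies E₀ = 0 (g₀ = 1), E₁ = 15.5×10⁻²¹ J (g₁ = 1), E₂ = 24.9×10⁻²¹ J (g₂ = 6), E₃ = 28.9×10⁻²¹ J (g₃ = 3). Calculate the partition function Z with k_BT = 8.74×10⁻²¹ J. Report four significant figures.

Eᵢ/kT = 0, 1.77346, 2.84897, 3.30664.
Z = Σ gᵢe^(−Eᵢ/kT) = 1·e^(−0) + 1·e^(−1.77346) + 6·e^(−2.84897) + 3·e^(−3.30664) = 1.00000 + 0.169745 + 0.347424 + 0.109917 = 1.62709.

Z = 1.627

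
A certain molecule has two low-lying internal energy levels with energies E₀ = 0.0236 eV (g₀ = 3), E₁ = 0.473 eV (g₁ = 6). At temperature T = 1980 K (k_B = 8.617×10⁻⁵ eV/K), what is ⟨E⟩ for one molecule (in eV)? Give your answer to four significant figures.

0.08003 eV

k_BT = 8.617×10⁻⁵ × 1980 K = 0.170617 eV.
Eᵢ/kT = 0.138322, 2.77229.
Z = Σ gᵢe^(−Eᵢ/kT) = 3·e^(−0.138322) + 6·e^(−2.77229) = 2.61245 + 0.375112 = 2.98756.
⟨E⟩ = Σ Eᵢ gᵢe^(−Eᵢ/kT) / Z = (0.0236·2.61245 + 0.473·0.375112) / 2.98756 = 0.08003 eV.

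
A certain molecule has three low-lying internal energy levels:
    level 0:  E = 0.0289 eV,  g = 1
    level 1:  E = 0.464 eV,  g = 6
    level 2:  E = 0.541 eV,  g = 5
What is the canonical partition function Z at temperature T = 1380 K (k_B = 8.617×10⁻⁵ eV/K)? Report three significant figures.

k_BT = 8.617×10⁻⁵ × 1380 K = 0.11891 eV.
Eᵢ/kT = 0.24304, 3.9021, 4.5497.
Z = Σ gᵢe^(−Eᵢ/kT) = 1·e^(−0.24304) + 6·e^(−3.9021) + 5·e^(−4.5497) = 0.78424 + 0.12120 + 0.052852 = 0.95829.

Z = 0.958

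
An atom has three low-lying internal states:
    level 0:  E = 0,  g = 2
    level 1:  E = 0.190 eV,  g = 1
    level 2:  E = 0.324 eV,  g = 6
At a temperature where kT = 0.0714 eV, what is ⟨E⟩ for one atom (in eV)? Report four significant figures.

0.01597 eV

Eᵢ/kT = 0, 2.66106, 4.53782.
Z = Σ gᵢe^(−Eᵢ/kT) = 2·e^(−0) + 1·e^(−2.66106) + 6·e^(−4.53782) = 2.00000 + 0.0698741 + 0.0641802 = 2.13405.
⟨E⟩ = Σ Eᵢ gᵢe^(−Eᵢ/kT) / Z = (0·2.00000 + 0.190·0.0698741 + 0.324·0.0641802) / 2.13405 = 0.01597 eV.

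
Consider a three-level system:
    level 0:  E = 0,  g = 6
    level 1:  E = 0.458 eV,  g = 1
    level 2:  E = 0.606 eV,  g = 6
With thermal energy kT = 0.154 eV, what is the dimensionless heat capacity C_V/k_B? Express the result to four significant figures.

Eᵢ/kT = 0, 2.97403, 3.93506.
Z = Σ gᵢe^(−Eᵢ/kT) = 6·e^(−0) + 1·e^(−2.97403) + 6·e^(−3.93506) = 6.00000 + 0.0510970 + 0.117267 = 6.16836.
⟨E⟩ = 0.0153146 eV, ⟨E²⟩ = 0.00871917 eV².
C_V/k_B = (⟨E²⟩ − ⟨E⟩²)/(kT)² = (0.00871917 − 0.000234537)/0.0237160 = 0.3578.

0.3578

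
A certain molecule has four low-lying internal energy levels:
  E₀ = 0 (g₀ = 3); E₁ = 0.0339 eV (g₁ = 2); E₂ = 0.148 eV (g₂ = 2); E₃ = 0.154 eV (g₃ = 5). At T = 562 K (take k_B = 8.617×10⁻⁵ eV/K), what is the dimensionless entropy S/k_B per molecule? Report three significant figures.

1.84

k_BT = 8.617×10⁻⁵ × 562 K = 0.048428 eV.
Eᵢ/kT = 0, 0.70001, 3.0561, 3.1800.
Z = Σ gᵢe^(−Eᵢ/kT) = 3·e^(−0) + 2·e^(−0.70001) + 2·e^(−3.0561) + 5·e^(−3.1800) = 3.0000 + 0.99316 + 0.094142 + 0.20793 = 4.2952.
⟨E⟩ = Σ EᵢPᵢ = 0.018538 eV.
S/k_B = ln Z + ⟨E⟩/kT = ln(4.2952) + 0.018538/0.048428 = 1.4575 + 0.38280 = 1.84.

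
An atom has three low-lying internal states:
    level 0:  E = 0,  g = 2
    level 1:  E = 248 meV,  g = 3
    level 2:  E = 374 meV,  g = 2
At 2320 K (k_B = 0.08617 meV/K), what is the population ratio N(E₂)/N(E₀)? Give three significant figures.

k_BT = 0.08617 × 2320 K = 199.91 meV.
n₂/n₀ = (g₂/g₀) exp[−(E₂−E₀)/kT] = (2/2) × exp(−(374 meV)/(199.91 meV)) = (2/2) × exp(-1.8708) = 0.154.

0.154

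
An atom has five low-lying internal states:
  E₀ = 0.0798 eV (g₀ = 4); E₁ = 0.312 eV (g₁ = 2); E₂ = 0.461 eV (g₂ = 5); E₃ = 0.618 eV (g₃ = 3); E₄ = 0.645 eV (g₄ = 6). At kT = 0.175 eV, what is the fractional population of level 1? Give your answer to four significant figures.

0.09696

Eᵢ/kT = 0.456000, 1.78286, 2.63429, 3.53143, 3.68571.
Z = Σ gᵢe^(−Eᵢ/kT) = 4·e^(−0.456000) + 2·e^(−1.78286) + 5·e^(−2.63429) + 3·e^(−3.53143) + 6·e^(−3.68571) = 2.53526 + 0.336313 + 0.358850 + 0.0877891 + 0.150476 = 3.46869.
P₁ = g₁ e^(−E₁/kT) / Z = 0.336313/3.46869 = 0.09696.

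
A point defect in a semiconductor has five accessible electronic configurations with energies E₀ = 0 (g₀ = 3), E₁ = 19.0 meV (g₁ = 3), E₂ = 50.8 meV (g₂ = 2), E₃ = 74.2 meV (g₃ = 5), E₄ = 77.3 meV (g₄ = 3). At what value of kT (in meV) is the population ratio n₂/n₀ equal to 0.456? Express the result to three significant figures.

n₂/n₀ = (g₂/g₀) exp[−(E₂−E₀)/kT] = 0.456.
⇒ (E₂−E₀)/kT = ln((2/3)/0.456) = ln(1.4620) = 0.37981.
kT = 50.8 meV / 0.37981 = 134 meV.

134 meV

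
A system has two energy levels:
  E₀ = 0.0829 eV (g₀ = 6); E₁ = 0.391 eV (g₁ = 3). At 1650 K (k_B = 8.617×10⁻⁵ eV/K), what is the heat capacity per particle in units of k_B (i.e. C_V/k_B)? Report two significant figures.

k_BT = 8.617×10⁻⁵ × 1650 K = 0.1422 eV.
Eᵢ/kT = 0.5830, 2.750.
Z = Σ gᵢe^(−Eᵢ/kT) = 6·e^(−0.5830) + 3·e^(−2.750) = 3.349 + 0.1918 = 3.541.
⟨E⟩ = 0.09958 eV, ⟨E²⟩ = 0.01478 eV².
C_V/k_B = (⟨E²⟩ − ⟨E⟩²)/(kT)² = (0.01478 − 0.009916)/0.02022 = 0.24.

0.24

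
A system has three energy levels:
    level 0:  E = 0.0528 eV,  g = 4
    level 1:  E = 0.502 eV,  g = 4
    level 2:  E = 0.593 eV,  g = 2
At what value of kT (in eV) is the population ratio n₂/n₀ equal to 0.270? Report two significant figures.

0.88 eV

n₂/n₀ = (g₂/g₀) exp[−(E₂−E₀)/kT] = 0.270.
⇒ (E₂−E₀)/kT = ln((2/4)/0.270) = ln(1.852) = 0.6163.
kT = 0.5402 eV / 0.6163 = 0.88 eV.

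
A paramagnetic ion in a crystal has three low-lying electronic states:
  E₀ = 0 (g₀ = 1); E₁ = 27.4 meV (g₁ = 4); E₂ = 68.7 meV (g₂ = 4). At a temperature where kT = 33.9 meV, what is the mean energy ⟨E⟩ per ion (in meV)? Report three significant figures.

25.7 meV

Eᵢ/kT = 0, 0.80826, 2.0265.
Z = Σ gᵢe^(−Eᵢ/kT) = 1·e^(−0) + 4·e^(−0.80826) + 4·e^(−2.0265) = 1.0000 + 1.7825 + 0.52718 = 3.3097.
⟨E⟩ = Σ Eᵢ gᵢe^(−Eᵢ/kT) / Z = (0·1.0000 + 27.4·1.7825 + 68.7·0.52718) / 3.3097 = 25.7 meV.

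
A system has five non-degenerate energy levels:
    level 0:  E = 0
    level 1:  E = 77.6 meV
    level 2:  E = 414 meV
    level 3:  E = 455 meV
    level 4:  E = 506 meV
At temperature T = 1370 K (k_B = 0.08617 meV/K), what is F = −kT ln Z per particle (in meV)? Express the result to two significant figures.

k_BT = 0.08617 × 1370 K = 118.1 meV.
Eᵢ/kT = 0, 0.6571, 3.506, 3.853, 4.285.
Z = Σ e^(−Eᵢ/kT) = e^(−0) + e^(−0.6571) + e^(−3.506) + e^(−3.853) + e^(−4.285) = 1.000 + 0.5184 + 0.03002 + 0.02122 + 0.01377 = 1.583.
F = −kT ln Z = −118.1 × ln(1.583) = −118.1 × 0.4593 = -54 meV.

-54 meV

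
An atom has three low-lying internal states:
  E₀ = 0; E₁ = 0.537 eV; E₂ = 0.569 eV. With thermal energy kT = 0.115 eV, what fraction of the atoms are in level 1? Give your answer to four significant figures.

0.009224

Eᵢ/kT = 0, 4.66957, 4.94783.
Z = Σ e^(−Eᵢ/kT) = e^(−0) + e^(−4.66957) + e^(−4.94783) = 1.00000 + 0.00937630 + 0.00709880 = 1.01648.
P₁ = e^(−E₁/kT) / Z = 0.00937630/1.01648 = 0.009224.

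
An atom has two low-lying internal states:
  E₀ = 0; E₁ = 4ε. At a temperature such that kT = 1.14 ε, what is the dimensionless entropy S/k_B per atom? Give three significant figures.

Eᵢ/kT = 0, 3.5088.
Z = Σ e^(−Eᵢ/kT) = e^(−0) + e^(−3.5088) = 1.0000 + 0.029933 = 1.0299.
⟨E⟩ = Σ EᵢPᵢ = 0.11626 ε.
S/k_B = ln Z + ⟨E⟩/kT = ln(1.0299) + 0.11626/1.14 = 0.029462 + 0.10198 = 0.131.

0.131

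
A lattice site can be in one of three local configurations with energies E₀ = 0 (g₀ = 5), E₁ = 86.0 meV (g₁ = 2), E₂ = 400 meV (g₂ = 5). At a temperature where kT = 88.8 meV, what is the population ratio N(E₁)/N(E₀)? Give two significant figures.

n₁/n₀ = (g₁/g₀) exp[−(E₁−E₀)/kT] = (2/5) × exp(−(86.0 meV)/(88.8 meV)) = (2/5) × exp(-0.9685) = 0.15.

0.15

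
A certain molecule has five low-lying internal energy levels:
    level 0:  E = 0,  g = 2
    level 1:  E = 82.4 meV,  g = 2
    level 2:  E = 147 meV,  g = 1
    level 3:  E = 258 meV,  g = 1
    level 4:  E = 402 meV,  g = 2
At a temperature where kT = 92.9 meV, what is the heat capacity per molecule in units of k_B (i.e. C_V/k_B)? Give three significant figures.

0.500

Eᵢ/kT = 0, 0.88698, 1.5823, 2.7772, 4.3272.
Z = Σ gᵢe^(−Eᵢ/kT) = 2·e^(−0) + 2·e^(−0.88698) + 1·e^(−1.5823) + 1·e^(−2.7772) + 2·e^(−4.3272) = 2.0000 + 0.82380 + 0.20550 + 0.062212 + 0.026409 = 3.1179.
⟨E⟩ = 40.013 meV, ⟨E²⟩ = 5915.2 meV².
C_V/k_B = (⟨E²⟩ − ⟨E⟩²)/(kT)² = (5915.2 − 1601.0)/8630.4 = 0.500.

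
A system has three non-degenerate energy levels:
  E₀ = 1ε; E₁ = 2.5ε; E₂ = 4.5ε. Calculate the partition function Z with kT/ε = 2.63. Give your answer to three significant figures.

Eᵢ/kT = 0.38023, 0.95057, 1.7110.
Z = Σ e^(−Eᵢ/kT) = e^(−0.38023) + e^(−0.95057) + e^(−1.7110) = 0.68370 + 0.38652 + 0.18069 = 1.2509.

Z = 1.25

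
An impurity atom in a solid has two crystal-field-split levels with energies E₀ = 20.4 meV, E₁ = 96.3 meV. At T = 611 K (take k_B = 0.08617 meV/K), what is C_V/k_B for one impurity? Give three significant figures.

0.322

k_BT = 0.08617 × 611 K = 52.650 meV.
Eᵢ/kT = 0.38746, 1.8291.
Z = Σ e^(−Eᵢ/kT) = e^(−0.38746) + e^(−1.8291) = 0.67878 + 0.16056 = 0.83934.
⟨E⟩ = 34.919 meV, ⟨E²⟩ = 2110.5 meV².
C_V/k_B = (⟨E²⟩ − ⟨E⟩²)/(kT)² = (2110.5 − 1219.3)/2772.0 = 0.322.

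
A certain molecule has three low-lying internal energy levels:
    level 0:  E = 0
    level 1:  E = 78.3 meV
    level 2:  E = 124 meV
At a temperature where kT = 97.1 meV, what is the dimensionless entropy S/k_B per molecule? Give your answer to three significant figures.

Eᵢ/kT = 0, 0.80639, 1.2770.
Z = Σ e^(−Eᵢ/kT) = e^(−0) + e^(−0.80639) + e^(−1.2770) = 1.0000 + 0.44647 + 0.27887 = 1.7253.
⟨E⟩ = Σ EᵢPᵢ = 40.305 meV.
S/k_B = ln Z + ⟨E⟩/kT = ln(1.7253) + 40.305/97.1 = 0.54540 + 0.41509 = 0.960.

0.960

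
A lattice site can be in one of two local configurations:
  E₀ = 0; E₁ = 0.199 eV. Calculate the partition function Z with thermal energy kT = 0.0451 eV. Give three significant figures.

Eᵢ/kT = 0, 4.4124.
Z = Σ e^(−Eᵢ/kT) = e^(−0) + e^(−4.4124) = 1.0000 + 0.012126 = 1.0121.

Z = 1.01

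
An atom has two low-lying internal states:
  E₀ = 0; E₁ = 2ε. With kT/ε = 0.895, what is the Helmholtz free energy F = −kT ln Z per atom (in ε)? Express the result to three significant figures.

Eᵢ/kT = 0, 2.2346.
Z = Σ e^(−Eᵢ/kT) = e^(−0) + e^(−2.2346) = 1.0000 + 0.10703 = 1.1070.
F = −kT ln Z = −0.895 × ln(1.1070) = −0.895 × 0.10165 = -0.0910 ε.

-0.0910 ε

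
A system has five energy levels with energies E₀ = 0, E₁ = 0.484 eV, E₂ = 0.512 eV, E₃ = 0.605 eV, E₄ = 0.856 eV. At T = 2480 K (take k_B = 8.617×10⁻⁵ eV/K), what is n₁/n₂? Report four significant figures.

k_BT = 8.617×10⁻⁵ × 2480 K = 0.213702 eV.
n₁/n₂ = exp[−(E₁−E₂)/kT] = exp(−(-0.028 eV)/(0.213702 eV)) = exp(0.131024) = 1.140.

1.140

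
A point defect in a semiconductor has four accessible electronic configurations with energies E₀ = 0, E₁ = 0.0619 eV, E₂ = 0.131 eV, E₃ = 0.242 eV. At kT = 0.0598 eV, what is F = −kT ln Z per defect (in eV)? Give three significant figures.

Eᵢ/kT = 0, 1.0351, 2.1906, 4.0468.
Z = Σ e^(−Eᵢ/kT) = e^(−0) + e^(−1.0351) + e^(−2.1906) + e^(−4.0468) = 1.0000 + 0.35519 + 0.11185 + 0.017478 = 1.4845.
F = −kT ln Z = −0.0598 × ln(1.4845) = −0.0598 × 0.39508 = -0.0236 eV.

-0.0236 eV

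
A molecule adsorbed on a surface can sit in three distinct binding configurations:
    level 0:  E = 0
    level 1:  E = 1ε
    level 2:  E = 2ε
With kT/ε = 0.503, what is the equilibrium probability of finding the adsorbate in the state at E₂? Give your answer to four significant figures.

Eᵢ/kT = 0, 1.98807, 3.97614.
Z = Σ e^(−Eᵢ/kT) = e^(−0) + e^(−1.98807) + e^(−3.97614) = 1.00000 + 0.136960 + 0.0187579 = 1.15572.
P₂ = e^(−E₂/kT) / Z = 0.0187579/1.15572 = 0.01623.

0.01623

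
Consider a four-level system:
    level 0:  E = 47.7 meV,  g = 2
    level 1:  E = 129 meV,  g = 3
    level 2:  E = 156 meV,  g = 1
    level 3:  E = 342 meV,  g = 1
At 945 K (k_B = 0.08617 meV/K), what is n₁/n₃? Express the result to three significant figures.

41.0

k_BT = 0.08617 × 945 K = 81.431 meV.
n₁/n₃ = (g₁/g₃) exp[−(E₁−E₃)/kT] = (3/1) × exp(−(-213 meV)/(81.431 meV)) = (3/1) × exp(2.6157) = 41.0.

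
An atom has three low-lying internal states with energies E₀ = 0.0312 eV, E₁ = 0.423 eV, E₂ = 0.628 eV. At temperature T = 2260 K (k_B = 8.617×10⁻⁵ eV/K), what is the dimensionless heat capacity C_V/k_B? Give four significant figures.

k_BT = 8.617×10⁻⁵ × 2260 K = 0.194744 eV.
Eᵢ/kT = 0.160210, 2.17208, 3.22475.
Z = Σ e^(−Eᵢ/kT) = e^(−0.160210) + e^(−2.17208) + e^(−3.22475) = 0.851965 + 0.113940 + 0.0397657 = 1.00567.
⟨E⟩ = 0.0991884 eV, ⟨E²⟩ = 0.0366914 eV².
C_V/k_B = (⟨E²⟩ − ⟨E⟩²)/(kT)² = (0.0366914 − 0.00983834)/0.0379252 = 0.7081.

0.7081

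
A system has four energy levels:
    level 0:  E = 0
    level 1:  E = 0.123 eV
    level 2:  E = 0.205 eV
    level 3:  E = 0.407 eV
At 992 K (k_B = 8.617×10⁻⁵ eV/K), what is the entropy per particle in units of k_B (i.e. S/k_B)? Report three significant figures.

k_BT = 8.617×10⁻⁵ × 992 K = 0.085481 eV.
Eᵢ/kT = 0, 1.4389, 2.3982, 4.7613.
Z = Σ e^(−Eᵢ/kT) = e^(−0) + e^(−1.4389) + e^(−2.3982) + e^(−4.7613) = 1.0000 + 0.23719 + 0.090881 + 0.0085545 = 1.3366.
⟨E⟩ = Σ EᵢPᵢ = 0.038371 eV.
S/k_B = ln Z + ⟨E⟩/kT = ln(1.3366) + 0.038371/0.085481 = 0.29013 + 0.44888 = 0.739.

0.739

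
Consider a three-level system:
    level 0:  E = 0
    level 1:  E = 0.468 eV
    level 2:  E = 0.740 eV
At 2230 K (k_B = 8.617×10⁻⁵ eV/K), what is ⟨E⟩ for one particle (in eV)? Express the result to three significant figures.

0.0511 eV

k_BT = 8.617×10⁻⁵ × 2230 K = 0.19216 eV.
Eᵢ/kT = 0, 2.4355, 3.8510.
Z = Σ e^(−Eᵢ/kT) = e^(−0) + e^(−2.4355) + e^(−3.8510) = 1.0000 + 0.087554 + 0.021258 = 1.1088.
⟨E⟩ = Σ Eᵢ e^(−Eᵢ/kT) / Z = (0·1.0000 + 0.468·0.087554 + 0.740·0.021258) / 1.1088 = 0.0511 eV.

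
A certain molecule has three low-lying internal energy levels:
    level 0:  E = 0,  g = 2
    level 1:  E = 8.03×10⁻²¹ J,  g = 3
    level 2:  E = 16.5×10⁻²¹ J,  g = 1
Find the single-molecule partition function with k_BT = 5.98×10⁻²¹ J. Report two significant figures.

Eᵢ/kT = 0, 1.343, 2.759.
Z = Σ gᵢe^(−Eᵢ/kT) = 2·e^(−0) + 3·e^(−1.343) + 1·e^(−2.759) = 2.000 + 0.7832 + 0.06336 = 2.847.

Z = 2.8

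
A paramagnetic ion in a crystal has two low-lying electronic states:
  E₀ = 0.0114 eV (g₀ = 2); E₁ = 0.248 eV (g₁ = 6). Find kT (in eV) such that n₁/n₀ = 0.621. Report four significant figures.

0.1502 eV

n₁/n₀ = (g₁/g₀) exp[−(E₁−E₀)/kT] = 0.621.
⇒ (E₁−E₀)/kT = ln((6/2)/0.621) = ln(4.83092) = 1.57504.
kT = 0.2366 eV / 1.57504 = 0.1502 eV.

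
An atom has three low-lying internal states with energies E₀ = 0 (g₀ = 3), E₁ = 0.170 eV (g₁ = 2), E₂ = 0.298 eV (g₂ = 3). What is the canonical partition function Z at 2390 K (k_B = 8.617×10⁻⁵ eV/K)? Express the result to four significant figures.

Z = 4.582

k_BT = 8.617×10⁻⁵ × 2390 K = 0.205946 eV.
Eᵢ/kT = 0, 0.825459, 1.44698.
Z = Σ gᵢe^(−Eᵢ/kT) = 3·e^(−0) + 2·e^(−0.825459) + 3·e^(−1.44698) = 3.00000 + 0.876068 + 0.705839 = 4.58191.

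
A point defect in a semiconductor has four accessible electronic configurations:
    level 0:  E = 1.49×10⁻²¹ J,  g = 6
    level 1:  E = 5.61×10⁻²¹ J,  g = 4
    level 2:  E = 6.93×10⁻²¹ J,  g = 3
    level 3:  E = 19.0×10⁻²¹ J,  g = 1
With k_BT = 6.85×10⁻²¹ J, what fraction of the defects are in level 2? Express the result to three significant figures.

0.141

Eᵢ/kT = 0.21752, 0.81898, 1.0117, 2.7737.
Z = Σ gᵢe^(−Eᵢ/kT) = 6·e^(−0.21752) + 4·e^(−0.81898) + 3·e^(−1.0117) + 1·e^(−2.7737) = 4.8271 + 1.7635 + 1.0908 + 0.062431 = 7.7438.
P₂ = g₂ e^(−E₂/kT) / Z = 1.0908/7.7438 = 0.141.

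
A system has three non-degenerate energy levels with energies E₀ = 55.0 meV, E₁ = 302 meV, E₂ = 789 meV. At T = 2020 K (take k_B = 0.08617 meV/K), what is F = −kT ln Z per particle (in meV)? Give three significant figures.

15.2 meV

k_BT = 0.08617 × 2020 K = 174.06 meV.
Eᵢ/kT = 0.31598, 1.7350, 4.5329.
Z = Σ e^(−Eᵢ/kT) = e^(−0.31598) + e^(−1.7350) + e^(−4.5329) = 0.72907 + 0.17640 + 0.010749 = 0.91622.
F = −kT ln Z = −174.06 × ln(0.91622) = −174.06 × -0.087499 = 15.2 meV.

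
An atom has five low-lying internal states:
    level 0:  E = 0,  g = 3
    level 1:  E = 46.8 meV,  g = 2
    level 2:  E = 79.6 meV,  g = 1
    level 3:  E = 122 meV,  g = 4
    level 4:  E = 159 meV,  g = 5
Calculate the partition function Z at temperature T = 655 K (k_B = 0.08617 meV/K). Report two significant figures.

k_BT = 0.08617 × 655 K = 56.44 meV.
Eᵢ/kT = 0, 0.8292, 1.410, 2.162, 2.817.
Z = Σ gᵢe^(−Eᵢ/kT) = 3·e^(−0) + 2·e^(−0.8292) + 1·e^(−1.410) + 4·e^(−2.162) + 5·e^(−2.817) = 3.000 + 0.8728 + 0.2441 + 0.4604 + 0.2989 = 4.876.

Z = 4.9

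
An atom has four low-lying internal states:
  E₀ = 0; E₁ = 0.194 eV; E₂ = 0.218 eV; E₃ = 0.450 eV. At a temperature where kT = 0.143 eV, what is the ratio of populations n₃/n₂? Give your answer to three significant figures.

n₃/n₂ = exp[−(E₃−E₂)/kT] = exp(−(0.232 eV)/(0.143 eV)) = exp(-1.6224) = 0.197.

0.197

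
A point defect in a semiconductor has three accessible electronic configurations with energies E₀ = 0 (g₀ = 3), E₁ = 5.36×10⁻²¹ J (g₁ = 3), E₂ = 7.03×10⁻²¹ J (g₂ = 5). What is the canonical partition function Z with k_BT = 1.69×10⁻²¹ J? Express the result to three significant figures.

Eᵢ/kT = 0, 3.1716, 4.1598.
Z = Σ gᵢe^(−Eᵢ/kT) = 3·e^(−0) + 3·e^(−3.1716) + 5·e^(−4.1598) = 3.0000 + 0.12581 + 0.078053 = 3.2039.

Z = 3.20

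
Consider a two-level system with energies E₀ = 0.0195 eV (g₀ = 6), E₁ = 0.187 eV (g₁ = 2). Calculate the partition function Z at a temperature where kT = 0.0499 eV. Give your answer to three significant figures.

Eᵢ/kT = 0.39078, 3.7475.
Z = Σ gᵢe^(−Eᵢ/kT) = 6·e^(−0.39078) + 2·e^(−3.7475) = 4.0592 + 0.047153 = 4.1064.

Z = 4.11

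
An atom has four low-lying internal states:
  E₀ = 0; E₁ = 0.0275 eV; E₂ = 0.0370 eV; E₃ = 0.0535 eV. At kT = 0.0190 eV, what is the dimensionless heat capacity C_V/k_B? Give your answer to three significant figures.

Eᵢ/kT = 0, 1.4474, 1.9474, 2.8158.
Z = Σ e^(−Eᵢ/kT) = e^(−0) + e^(−1.4474) + e^(−1.9474) + e^(−2.8158) = 1.0000 + 0.23518 + 0.14264 + 0.059857 = 1.4377.
⟨E⟩ = 0.010397 eV, ⟨E²⟩ = 0.00037870 eV².
C_V/k_B = (⟨E²⟩ − ⟨E⟩²)/(kT)² = (0.00037870 − 0.00010810)/0.00036100 = 0.750.

0.750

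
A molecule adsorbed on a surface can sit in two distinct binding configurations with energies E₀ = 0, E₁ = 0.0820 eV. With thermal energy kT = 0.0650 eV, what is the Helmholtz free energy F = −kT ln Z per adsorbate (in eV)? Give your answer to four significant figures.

Eᵢ/kT = 0, 1.26154.
Z = Σ e^(−Eᵢ/kT) = e^(−0) + e^(−1.26154) = 1.00000 + 0.283218 = 1.28322.
F = −kT ln Z = −0.0650 × ln(1.28322) = −0.0650 × 0.249373 = -0.01621 eV.

-0.01621 eV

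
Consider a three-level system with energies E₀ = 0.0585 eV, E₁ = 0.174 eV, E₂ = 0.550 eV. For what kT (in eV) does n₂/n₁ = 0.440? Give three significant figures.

0.458 eV

n₂/n₁ = exp[−(E₂−E₁)/kT] = 0.440.
⇒ (E₂−E₁)/kT = ln(1/0.440) = ln(2.2727) = 0.82097.
kT = 0.376 eV / 0.82097 = 0.458 eV.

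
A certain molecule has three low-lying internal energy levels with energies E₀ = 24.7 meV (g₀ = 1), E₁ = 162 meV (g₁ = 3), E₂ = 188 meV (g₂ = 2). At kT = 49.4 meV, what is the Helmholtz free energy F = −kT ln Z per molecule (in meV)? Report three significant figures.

Eᵢ/kT = 0.50000, 3.2794, 3.8057.
Z = Σ gᵢe^(−Eᵢ/kT) = 1·e^(−0.50000) + 3·e^(−3.2794) + 2·e^(−3.8057) = 0.60653 + 0.11295 + 0.044487 = 0.76397.
F = −kT ln Z = −49.4 × ln(0.76397) = −49.4 × -0.26923 = 13.3 meV.

13.3 meV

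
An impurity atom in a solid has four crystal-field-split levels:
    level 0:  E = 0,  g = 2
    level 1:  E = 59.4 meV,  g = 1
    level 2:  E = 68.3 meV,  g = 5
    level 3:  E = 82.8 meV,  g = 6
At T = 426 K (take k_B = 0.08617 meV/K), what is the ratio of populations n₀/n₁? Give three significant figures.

k_BT = 0.08617 × 426 K = 36.708 meV.
n₀/n₁ = (g₀/g₁) exp[−(E₀−E₁)/kT] = (2/1) × exp(−(-59.4 meV)/(36.708 meV)) = (2/1) × exp(1.6182) = 10.1.

10.1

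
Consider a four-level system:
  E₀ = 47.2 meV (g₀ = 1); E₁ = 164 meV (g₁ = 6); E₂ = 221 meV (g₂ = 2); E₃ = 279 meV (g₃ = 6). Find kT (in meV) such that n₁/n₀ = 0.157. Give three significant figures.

32.1 meV

n₁/n₀ = (g₁/g₀) exp[−(E₁−E₀)/kT] = 0.157.
⇒ (E₁−E₀)/kT = ln((6/1)/0.157) = ln(38.217) = 3.6433.
kT = 116.8 meV / 3.6433 = 32.1 meV.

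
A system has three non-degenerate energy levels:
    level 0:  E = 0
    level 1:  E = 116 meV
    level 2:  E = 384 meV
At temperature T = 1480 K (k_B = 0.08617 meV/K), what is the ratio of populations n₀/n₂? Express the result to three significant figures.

k_BT = 0.08617 × 1480 K = 127.53 meV.
n₀/n₂ = exp[−(E₀−E₂)/kT] = exp(−(-384 meV)/(127.53 meV)) = exp(3.0111) = 20.3.

20.3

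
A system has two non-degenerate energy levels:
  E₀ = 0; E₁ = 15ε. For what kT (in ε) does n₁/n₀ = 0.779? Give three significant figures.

n₁/n₀ = exp[−(E₁−E₀)/kT] = 0.779.
⇒ (E₁−E₀)/kT = ln(1/0.779) = ln(1.2837) = 0.24975.
kT = 15ε / 0.24975 = 60.1 ε.

60.1 ε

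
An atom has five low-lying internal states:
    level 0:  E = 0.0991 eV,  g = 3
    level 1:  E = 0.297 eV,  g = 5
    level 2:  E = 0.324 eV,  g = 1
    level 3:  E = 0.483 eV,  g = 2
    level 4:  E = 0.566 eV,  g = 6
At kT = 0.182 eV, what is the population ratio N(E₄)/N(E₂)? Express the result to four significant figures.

n₄/n₂ = (g₄/g₂) exp[−(E₄−E₂)/kT] = (6/1) × exp(−(0.242 eV)/(0.182 eV)) = (6/1) × exp(-1.32967) = 1.587.

1.587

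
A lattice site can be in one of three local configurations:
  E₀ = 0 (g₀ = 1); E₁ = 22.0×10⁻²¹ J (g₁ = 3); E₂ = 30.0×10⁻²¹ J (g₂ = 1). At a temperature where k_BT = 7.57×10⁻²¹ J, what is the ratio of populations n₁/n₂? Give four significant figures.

n₁/n₂ = (g₁/g₂) exp[−(E₁−E₂)/kT] = (3/1) × exp(−(-8.0 ×10⁻²¹ J)/(7.57 ×10⁻²¹ J)) = (3/1) × exp(1.05680) = 8.631.

8.631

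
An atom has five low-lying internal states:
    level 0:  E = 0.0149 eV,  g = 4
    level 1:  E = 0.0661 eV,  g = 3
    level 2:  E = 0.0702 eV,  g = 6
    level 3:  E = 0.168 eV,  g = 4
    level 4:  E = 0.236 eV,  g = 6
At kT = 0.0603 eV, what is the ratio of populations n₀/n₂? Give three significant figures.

n₀/n₂ = (g₀/g₂) exp[−(E₀−E₂)/kT] = (4/6) × exp(−(-0.0553 eV)/(0.0603 eV)) = (4/6) × exp(0.91708) = 1.67.

1.67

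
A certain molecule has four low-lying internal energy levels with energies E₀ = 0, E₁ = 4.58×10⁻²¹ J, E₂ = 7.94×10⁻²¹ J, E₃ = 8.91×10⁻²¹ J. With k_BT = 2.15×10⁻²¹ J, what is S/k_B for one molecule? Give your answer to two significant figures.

0.50

Eᵢ/kT = 0, 2.130, 3.693, 4.144.
Z = Σ e^(−Eᵢ/kT) = e^(−0) + e^(−2.130) + e^(−3.693) + e^(−4.144) = 1.000 + 0.1188 + 0.02490 + 0.01586 = 1.160.
⟨E⟩ = Σ EᵢPᵢ = 0.7613 ×10⁻²¹ J.
S/k_B = ln Z + ⟨E⟩/kT = ln(1.160) + 0.7613/2.15 = 0.1484 + 0.3541 = 0.50.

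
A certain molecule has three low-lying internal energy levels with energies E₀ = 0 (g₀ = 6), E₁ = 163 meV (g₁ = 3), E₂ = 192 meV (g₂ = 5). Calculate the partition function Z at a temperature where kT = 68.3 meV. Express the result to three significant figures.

Eᵢ/kT = 0, 2.3865, 2.8111.
Z = Σ gᵢe^(−Eᵢ/kT) = 6·e^(−0) + 3·e^(−2.3865) + 5·e^(−2.8111) = 6.0000 + 0.27585 + 0.30069 = 6.5765.

Z = 6.58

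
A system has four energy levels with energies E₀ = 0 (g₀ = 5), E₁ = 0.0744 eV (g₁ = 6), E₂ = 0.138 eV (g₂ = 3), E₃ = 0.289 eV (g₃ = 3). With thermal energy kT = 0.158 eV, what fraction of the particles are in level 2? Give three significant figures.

Eᵢ/kT = 0, 0.47089, 0.87342, 1.8291.
Z = Σ gᵢe^(−Eᵢ/kT) = 5·e^(−0) + 6·e^(−0.47089) + 3·e^(−0.87342) + 3·e^(−1.8291) = 5.0000 + 3.7467 + 1.2526 + 0.48167 = 10.481.
P₂ = g₂ e^(−E₂/kT) / Z = 1.2526/10.481 = 0.120.

0.120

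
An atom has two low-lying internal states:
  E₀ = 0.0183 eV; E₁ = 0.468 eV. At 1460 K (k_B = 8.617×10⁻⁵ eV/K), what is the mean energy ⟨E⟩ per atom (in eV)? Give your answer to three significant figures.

0.0306 eV

k_BT = 8.617×10⁻⁵ × 1460 K = 0.12581 eV.
Eᵢ/kT = 0.14546, 3.7199.
Z = Σ e^(−Eᵢ/kT) = e^(−0.14546) + e^(−3.7199) = 0.86462 + 0.024236 = 0.88886.
⟨E⟩ = Σ Eᵢ e^(−Eᵢ/kT) / Z = (0.0183·0.86462 + 0.468·0.024236) / 0.88886 = 0.0306 eV.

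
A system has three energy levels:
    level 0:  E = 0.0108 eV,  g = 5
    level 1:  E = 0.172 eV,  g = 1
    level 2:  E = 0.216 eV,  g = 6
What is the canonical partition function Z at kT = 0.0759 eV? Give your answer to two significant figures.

Eᵢ/kT = 0.1423, 2.266, 2.846.
Z = Σ gᵢe^(−Eᵢ/kT) = 5·e^(−0.1423) + 1·e^(−2.266) + 6·e^(−2.846) = 4.337 + 0.1037 + 0.3485 = 4.789.

Z = 4.8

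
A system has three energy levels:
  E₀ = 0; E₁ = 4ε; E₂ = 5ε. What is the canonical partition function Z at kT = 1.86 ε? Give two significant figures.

Z = 1.2

Eᵢ/kT = 0, 2.151, 2.688.
Z = Σ e^(−Eᵢ/kT) = e^(−0) + e^(−2.151) + e^(−2.688) = 1.000 + 0.1164 + 0.06802 = 1.184.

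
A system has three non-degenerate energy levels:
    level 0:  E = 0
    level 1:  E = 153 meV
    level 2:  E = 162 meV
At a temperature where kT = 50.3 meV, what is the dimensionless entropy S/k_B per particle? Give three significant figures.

Eᵢ/kT = 0, 3.0417, 3.2207.
Z = Σ e^(−Eᵢ/kT) = e^(−0) + e^(−3.0417) + e^(−3.2207) = 1.0000 + 0.047754 + 0.039927 = 1.0877.
⟨E⟩ = Σ EᵢPᵢ = 12.664 meV.
S/k_B = ln Z + ⟨E⟩/kT = ln(1.0877) + 12.664/50.3 = 0.084065 + 0.25177 = 0.336.

0.336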